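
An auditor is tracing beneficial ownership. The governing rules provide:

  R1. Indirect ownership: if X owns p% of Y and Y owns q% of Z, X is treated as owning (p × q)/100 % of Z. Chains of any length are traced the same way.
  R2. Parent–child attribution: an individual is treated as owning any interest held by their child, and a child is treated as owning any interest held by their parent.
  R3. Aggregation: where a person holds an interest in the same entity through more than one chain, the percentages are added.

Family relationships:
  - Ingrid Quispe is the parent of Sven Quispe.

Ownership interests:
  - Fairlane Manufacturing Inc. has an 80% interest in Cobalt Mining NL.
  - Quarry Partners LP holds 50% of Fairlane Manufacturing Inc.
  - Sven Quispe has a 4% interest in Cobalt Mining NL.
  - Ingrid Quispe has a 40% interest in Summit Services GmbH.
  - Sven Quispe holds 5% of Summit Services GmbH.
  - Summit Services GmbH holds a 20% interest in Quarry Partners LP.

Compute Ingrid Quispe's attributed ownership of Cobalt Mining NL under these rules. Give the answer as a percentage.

By parent–child attribution (R2), Ingrid Quispe is treated as also owning Sven Quispe's interest in Summit Services GmbH, giving 40% + 5% = 45%.
By parent–child attribution (R2), Ingrid Quispe is treated as owning Sven Quispe's 4% interest in Cobalt Mining NL.
Chain via Summit Services GmbH → Quarry Partners LP → Fairlane Manufacturing Inc. (R1): 45% × 20% × 50% × 80% = 3.6% of Cobalt Mining NL.
Direct interest in Cobalt Mining NL: 4%.
Aggregating (R3): 3.6% + 4% = 7.6%.

7.6%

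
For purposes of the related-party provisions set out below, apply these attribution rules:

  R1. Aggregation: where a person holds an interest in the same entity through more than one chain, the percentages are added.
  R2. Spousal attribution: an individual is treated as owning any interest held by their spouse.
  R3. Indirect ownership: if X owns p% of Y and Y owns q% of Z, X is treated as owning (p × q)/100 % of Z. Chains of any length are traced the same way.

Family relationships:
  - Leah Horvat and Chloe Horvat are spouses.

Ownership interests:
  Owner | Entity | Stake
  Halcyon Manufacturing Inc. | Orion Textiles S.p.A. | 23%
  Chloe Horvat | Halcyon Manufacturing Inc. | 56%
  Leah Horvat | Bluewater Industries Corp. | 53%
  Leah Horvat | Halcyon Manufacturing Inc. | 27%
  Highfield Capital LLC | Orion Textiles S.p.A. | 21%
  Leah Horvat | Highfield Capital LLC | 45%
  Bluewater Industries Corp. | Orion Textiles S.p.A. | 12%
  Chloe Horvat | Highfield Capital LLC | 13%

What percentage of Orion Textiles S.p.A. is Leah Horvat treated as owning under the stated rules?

By spousal attribution (R2), Leah Horvat is treated as also owning Chloe Horvat's interest in Highfield Capital LLC, giving 45% + 13% = 58%.
By spousal attribution (R2), Leah Horvat is treated as also owning Chloe Horvat's interest in Halcyon Manufacturing Inc, giving 27% + 56% = 83%.
Chain via Highfield Capital LLC (R3): 58% × 21% = 12.18% of Orion Textiles S.p.A.
Chain via Bluewater Industries Corp. (R3): 53% × 12% = 6.36% of Orion Textiles S.p.A.
Chain via Halcyon Manufacturing Inc. (R3): 83% × 23% = 19.09% of Orion Textiles S.p.A.
Aggregating (R1): 12.18% + 6.36% + 19.09% = 37.63%.

37.63%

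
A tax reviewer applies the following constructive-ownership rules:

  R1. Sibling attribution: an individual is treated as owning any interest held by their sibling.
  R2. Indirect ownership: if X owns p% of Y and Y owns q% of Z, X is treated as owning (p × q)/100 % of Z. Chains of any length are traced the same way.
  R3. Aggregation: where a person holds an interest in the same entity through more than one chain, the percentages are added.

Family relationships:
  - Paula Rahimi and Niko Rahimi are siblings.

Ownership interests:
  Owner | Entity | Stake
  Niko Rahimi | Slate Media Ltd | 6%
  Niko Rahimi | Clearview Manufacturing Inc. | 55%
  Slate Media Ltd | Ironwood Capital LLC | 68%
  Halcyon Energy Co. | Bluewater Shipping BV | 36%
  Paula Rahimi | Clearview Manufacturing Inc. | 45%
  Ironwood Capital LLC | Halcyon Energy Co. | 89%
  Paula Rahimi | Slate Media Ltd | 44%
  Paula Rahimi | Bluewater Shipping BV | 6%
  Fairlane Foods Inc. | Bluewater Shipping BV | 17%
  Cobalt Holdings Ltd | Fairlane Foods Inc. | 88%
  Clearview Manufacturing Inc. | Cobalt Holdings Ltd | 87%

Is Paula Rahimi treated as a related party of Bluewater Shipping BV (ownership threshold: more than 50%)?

No

By sibling attribution (R1), Paula Rahimi is treated as also owning Niko Rahimi's interest in Clearview Manufacturing Inc, giving 45% + 55% = 100%.
By sibling attribution (R1), Paula Rahimi is treated as also owning Niko Rahimi's interest in Slate Media Ltd, giving 44% + 6% = 50%.
Chain via Clearview Manufacturing Inc. → Cobalt Holdings Ltd → Fairlane Foods Inc. (R2): 100% × 87% × 88% × 17% = 13.0152% of Bluewater Shipping BV.
Chain via Slate Media Ltd → Ironwood Capital LLC → Halcyon Energy Co. (R2): 50% × 68% × 89% × 36% = 10.8936% of Bluewater Shipping BV.
Direct interest in Bluewater Shipping BV: 6%.
Aggregating (R3): 13.0152% + 10.8936% + 6% = 29.9088%.
29.9088% does not exceed the 50% threshold, so Paula is not a related party to Bluewater Shipping BV.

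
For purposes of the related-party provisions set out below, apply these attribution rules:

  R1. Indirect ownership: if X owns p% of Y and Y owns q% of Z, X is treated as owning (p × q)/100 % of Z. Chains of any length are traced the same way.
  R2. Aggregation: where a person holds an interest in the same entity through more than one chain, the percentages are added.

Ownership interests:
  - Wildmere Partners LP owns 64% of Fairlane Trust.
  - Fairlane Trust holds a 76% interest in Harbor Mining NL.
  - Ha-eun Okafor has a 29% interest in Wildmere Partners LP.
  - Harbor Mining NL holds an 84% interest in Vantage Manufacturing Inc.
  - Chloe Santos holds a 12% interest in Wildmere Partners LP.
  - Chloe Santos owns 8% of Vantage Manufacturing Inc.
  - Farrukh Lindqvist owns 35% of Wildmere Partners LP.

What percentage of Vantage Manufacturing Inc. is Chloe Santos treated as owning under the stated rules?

12.902912%

Chain via Wildmere Partners LP → Fairlane Trust → Harbor Mining NL (R1): 12% × 64% × 76% × 84% = 4.902912% of Vantage Manufacturing Inc.
Direct interest in Vantage Manufacturing Inc: 8%.
Aggregating (R2): 4.902912% + 8% = 12.902912%.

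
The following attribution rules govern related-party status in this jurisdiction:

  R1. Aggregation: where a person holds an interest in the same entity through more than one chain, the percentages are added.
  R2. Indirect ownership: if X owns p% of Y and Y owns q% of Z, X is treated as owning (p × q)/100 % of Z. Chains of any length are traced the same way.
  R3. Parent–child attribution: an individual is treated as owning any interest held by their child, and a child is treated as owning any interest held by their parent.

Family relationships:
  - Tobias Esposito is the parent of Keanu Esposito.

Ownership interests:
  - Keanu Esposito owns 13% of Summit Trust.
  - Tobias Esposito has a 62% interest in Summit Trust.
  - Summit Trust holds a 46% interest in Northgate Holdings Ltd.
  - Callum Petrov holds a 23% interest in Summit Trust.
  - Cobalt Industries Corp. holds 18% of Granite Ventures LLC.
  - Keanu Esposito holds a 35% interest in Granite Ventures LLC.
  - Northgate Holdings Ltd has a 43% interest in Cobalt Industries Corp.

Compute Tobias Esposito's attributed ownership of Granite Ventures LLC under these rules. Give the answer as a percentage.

By parent–child attribution (R3), Tobias Esposito is treated as also owning Keanu Esposito's interest in Summit Trust, giving 62% + 13% = 75%.
By parent–child attribution (R3), Tobias Esposito is treated as owning Keanu Esposito's 35% interest in Granite Ventures LLC.
Chain via Summit Trust → Northgate Holdings Ltd → Cobalt Industries Corp. (R2): 75% × 46% × 43% × 18% = 2.6703% of Granite Ventures LLC.
Direct interest in Granite Ventures LLC: 35%.
Aggregating (R1): 2.6703% + 35% = 37.6703%.

37.6703%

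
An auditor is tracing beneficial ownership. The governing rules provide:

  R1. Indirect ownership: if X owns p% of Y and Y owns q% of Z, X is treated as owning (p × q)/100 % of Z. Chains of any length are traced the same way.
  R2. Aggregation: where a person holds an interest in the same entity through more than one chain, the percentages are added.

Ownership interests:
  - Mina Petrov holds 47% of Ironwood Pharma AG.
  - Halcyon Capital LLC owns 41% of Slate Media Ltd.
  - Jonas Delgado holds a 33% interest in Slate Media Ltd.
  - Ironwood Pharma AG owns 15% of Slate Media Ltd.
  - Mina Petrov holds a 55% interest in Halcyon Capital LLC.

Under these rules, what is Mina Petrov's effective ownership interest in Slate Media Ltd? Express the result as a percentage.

29.6%

Chain via Halcyon Capital LLC (R1): 55% × 41% = 22.55% of Slate Media Ltd.
Chain via Ironwood Pharma AG (R1): 47% × 15% = 7.05% of Slate Media Ltd.
Aggregating (R2): 22.55% + 7.05% = 29.6%.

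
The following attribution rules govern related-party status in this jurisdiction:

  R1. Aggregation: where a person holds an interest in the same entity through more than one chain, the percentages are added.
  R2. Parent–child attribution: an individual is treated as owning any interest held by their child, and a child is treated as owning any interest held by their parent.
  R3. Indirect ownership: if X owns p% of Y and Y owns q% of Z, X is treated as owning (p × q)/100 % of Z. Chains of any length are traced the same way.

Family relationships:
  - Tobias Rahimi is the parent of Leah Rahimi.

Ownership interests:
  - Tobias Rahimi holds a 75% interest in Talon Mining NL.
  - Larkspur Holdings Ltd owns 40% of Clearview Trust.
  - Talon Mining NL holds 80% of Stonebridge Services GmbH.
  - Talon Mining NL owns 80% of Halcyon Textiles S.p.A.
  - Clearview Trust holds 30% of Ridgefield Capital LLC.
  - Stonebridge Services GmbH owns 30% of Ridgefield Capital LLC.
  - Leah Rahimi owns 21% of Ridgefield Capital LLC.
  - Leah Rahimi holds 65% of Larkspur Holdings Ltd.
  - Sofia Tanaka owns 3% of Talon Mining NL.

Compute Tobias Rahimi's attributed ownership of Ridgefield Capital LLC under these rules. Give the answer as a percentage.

46.8%

By parent–child attribution (R2), Tobias Rahimi is treated as owning Leah Rahimi's 65% interest in Larkspur Holdings Ltd.
By parent–child attribution (R2), Tobias Rahimi is treated as owning Leah Rahimi's 21% interest in Ridgefield Capital LLC.
Chain via Talon Mining NL → Stonebridge Services GmbH (R3): 75% × 80% × 30% = 18% of Ridgefield Capital LLC.
Chain via Larkspur Holdings Ltd → Clearview Trust (R3): 65% × 40% × 30% = 7.8% of Ridgefield Capital LLC.
Direct interest in Ridgefield Capital LLC: 21%.
Aggregating (R1): 18% + 7.8% + 21% = 46.8%.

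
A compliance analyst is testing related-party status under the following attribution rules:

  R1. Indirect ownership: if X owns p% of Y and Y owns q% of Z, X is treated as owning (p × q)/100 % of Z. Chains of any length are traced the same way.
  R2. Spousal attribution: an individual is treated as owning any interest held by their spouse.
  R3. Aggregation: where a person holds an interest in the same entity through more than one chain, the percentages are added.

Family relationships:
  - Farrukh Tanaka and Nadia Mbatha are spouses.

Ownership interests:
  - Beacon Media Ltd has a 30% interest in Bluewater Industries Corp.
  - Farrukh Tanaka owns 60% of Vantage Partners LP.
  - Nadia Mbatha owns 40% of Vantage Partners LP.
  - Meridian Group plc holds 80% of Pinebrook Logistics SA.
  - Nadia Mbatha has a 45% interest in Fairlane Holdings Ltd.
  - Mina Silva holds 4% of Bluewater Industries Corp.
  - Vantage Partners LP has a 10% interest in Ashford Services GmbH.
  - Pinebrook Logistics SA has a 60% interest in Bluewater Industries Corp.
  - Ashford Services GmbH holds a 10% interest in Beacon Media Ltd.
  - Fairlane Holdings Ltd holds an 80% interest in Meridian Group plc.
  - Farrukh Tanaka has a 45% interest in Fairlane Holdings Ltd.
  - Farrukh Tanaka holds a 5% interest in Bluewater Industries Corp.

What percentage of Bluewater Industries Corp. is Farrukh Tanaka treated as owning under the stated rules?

39.86%

By spousal attribution (R2), Farrukh Tanaka is treated as also owning Nadia Mbatha's interest in Fairlane Holdings Ltd, giving 45% + 45% = 90%.
By spousal attribution (R2), Farrukh Tanaka is treated as also owning Nadia Mbatha's interest in Vantage Partners LP, giving 60% + 40% = 100%.
Chain via Fairlane Holdings Ltd → Meridian Group plc → Pinebrook Logistics SA (R1): 90% × 80% × 80% × 60% = 34.56% of Bluewater Industries Corp.
Chain via Vantage Partners LP → Ashford Services GmbH → Beacon Media Ltd (R1): 100% × 10% × 10% × 30% = 0.3% of Bluewater Industries Corp.
Direct interest in Bluewater Industries Corp: 5%.
Aggregating (R3): 34.56% + 0.3% + 5% = 39.86%.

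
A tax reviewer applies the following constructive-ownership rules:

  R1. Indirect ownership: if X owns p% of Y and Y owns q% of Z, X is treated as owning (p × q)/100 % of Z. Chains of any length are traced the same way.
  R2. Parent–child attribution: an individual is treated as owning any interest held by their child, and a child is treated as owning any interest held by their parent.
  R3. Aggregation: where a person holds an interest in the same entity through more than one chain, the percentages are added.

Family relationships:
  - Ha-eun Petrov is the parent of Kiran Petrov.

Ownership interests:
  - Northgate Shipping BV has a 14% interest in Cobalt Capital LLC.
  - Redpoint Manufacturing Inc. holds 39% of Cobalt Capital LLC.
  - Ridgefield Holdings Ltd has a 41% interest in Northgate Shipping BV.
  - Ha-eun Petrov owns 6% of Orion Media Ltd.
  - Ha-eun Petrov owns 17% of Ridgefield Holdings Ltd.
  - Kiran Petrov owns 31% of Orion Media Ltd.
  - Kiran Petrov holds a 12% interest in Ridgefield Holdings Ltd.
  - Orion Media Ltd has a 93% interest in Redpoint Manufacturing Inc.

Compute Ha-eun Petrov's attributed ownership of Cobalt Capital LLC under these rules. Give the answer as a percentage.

15.0845%

By parent–child attribution (R2), Ha-eun Petrov is treated as also owning Kiran Petrov's interest in Orion Media Ltd, giving 6% + 31% = 37%.
By parent–child attribution (R2), Ha-eun Petrov is treated as also owning Kiran Petrov's interest in Ridgefield Holdings Ltd, giving 17% + 12% = 29%.
Chain via Orion Media Ltd → Redpoint Manufacturing Inc. (R1): 37% × 93% × 39% = 13.4199% of Cobalt Capital LLC.
Chain via Ridgefield Holdings Ltd → Northgate Shipping BV (R1): 29% × 41% × 14% = 1.6646% of Cobalt Capital LLC.
Aggregating (R3): 13.4199% + 1.6646% = 15.0845%.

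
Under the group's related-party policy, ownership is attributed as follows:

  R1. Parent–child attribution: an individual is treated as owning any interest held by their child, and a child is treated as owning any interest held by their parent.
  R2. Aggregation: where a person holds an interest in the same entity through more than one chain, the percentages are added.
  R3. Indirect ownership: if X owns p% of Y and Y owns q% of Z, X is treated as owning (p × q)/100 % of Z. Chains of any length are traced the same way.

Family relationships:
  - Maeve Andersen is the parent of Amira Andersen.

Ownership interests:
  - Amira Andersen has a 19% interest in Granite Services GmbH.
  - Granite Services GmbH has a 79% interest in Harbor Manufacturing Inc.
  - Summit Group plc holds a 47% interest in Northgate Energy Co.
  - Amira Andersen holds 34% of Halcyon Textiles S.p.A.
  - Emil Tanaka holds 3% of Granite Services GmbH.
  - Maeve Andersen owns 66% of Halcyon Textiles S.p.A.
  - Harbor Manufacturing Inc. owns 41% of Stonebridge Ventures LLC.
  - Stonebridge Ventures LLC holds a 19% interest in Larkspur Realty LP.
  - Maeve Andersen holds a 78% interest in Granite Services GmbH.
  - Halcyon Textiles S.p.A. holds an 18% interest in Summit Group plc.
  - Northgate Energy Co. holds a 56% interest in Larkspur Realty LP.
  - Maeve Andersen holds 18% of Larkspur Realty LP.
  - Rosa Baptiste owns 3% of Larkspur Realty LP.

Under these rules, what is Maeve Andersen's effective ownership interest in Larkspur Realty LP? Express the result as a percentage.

By parent–child attribution (R1), Maeve Andersen is treated as also owning Amira Andersen's interest in Halcyon Textiles S.p.A, giving 66% + 34% = 100%.
By parent–child attribution (R1), Maeve Andersen is treated as also owning Amira Andersen's interest in Granite Services GmbH, giving 78% + 19% = 97%.
Chain via Halcyon Textiles S.p.A. → Summit Group plc → Northgate Energy Co. (R3): 100% × 18% × 47% × 56% = 4.7376% of Larkspur Realty LP.
Chain via Granite Services GmbH → Harbor Manufacturing Inc. → Stonebridge Ventures LLC (R3): 97% × 79% × 41% × 19% = 5.969477% of Larkspur Realty LP.
Direct interest in Larkspur Realty LP: 18%.
Aggregating (R2): 4.7376% + 5.969477% + 18% = 28.707077%.

28.707077%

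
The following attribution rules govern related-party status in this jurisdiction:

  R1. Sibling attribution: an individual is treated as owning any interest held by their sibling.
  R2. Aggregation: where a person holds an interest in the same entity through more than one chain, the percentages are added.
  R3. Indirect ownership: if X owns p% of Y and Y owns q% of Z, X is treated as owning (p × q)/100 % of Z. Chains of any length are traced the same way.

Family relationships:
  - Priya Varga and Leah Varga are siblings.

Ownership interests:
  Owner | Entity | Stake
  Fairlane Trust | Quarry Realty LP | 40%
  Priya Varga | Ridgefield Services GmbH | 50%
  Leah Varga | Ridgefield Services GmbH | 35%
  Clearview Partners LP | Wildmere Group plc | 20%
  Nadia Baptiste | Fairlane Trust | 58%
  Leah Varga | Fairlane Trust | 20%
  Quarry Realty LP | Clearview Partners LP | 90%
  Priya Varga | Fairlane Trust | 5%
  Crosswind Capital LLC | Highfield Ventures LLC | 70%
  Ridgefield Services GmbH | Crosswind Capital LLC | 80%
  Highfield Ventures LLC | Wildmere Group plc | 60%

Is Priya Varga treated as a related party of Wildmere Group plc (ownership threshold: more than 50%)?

No

By sibling attribution (R1), Priya Varga is treated as also owning Leah Varga's interest in Fairlane Trust, giving 5% + 20% = 25%.
By sibling attribution (R1), Priya Varga is treated as also owning Leah Varga's interest in Ridgefield Services GmbH, giving 50% + 35% = 85%.
Chain via Fairlane Trust → Quarry Realty LP → Clearview Partners LP (R3): 25% × 40% × 90% × 20% = 1.8% of Wildmere Group plc.
Chain via Ridgefield Services GmbH → Crosswind Capital LLC → Highfield Ventures LLC (R3): 85% × 80% × 70% × 60% = 28.56% of Wildmere Group plc.
Aggregating (R2): 1.8% + 28.56% = 30.36%.
30.36% does not exceed the 50% threshold, so Priya is not a related party to Wildmere Group plc.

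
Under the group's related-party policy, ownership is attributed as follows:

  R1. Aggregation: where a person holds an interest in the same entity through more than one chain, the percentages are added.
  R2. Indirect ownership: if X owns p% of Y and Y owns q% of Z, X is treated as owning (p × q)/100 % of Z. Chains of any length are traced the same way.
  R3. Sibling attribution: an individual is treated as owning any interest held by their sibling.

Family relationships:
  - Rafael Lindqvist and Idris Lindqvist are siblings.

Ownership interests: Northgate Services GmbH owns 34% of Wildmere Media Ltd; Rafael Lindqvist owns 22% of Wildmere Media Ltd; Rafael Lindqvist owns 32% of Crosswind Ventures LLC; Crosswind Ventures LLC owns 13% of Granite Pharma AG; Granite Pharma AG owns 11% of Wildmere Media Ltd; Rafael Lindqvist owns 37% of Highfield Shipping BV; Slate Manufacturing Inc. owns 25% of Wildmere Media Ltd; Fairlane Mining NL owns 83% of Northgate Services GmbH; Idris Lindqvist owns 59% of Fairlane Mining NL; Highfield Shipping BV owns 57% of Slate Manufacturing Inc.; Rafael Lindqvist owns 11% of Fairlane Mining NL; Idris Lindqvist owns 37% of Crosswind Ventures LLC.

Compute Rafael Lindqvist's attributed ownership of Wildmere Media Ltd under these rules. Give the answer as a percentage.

48.0132%

By sibling attribution (R3), Rafael Lindqvist is treated as also owning Idris Lindqvist's interest in Fairlane Mining NL, giving 11% + 59% = 70%.
By sibling attribution (R3), Rafael Lindqvist is treated as also owning Idris Lindqvist's interest in Crosswind Ventures LLC, giving 32% + 37% = 69%.
Chain via Fairlane Mining NL → Northgate Services GmbH (R2): 70% × 83% × 34% = 19.754% of Wildmere Media Ltd.
Chain via Crosswind Ventures LLC → Granite Pharma AG (R2): 69% × 13% × 11% = 0.9867% of Wildmere Media Ltd.
Chain via Highfield Shipping BV → Slate Manufacturing Inc. (R2): 37% × 57% × 25% = 5.2725% of Wildmere Media Ltd.
Direct interest in Wildmere Media Ltd: 22%.
Aggregating (R1): 19.754% + 0.9867% + 5.2725% + 22% = 48.0132%.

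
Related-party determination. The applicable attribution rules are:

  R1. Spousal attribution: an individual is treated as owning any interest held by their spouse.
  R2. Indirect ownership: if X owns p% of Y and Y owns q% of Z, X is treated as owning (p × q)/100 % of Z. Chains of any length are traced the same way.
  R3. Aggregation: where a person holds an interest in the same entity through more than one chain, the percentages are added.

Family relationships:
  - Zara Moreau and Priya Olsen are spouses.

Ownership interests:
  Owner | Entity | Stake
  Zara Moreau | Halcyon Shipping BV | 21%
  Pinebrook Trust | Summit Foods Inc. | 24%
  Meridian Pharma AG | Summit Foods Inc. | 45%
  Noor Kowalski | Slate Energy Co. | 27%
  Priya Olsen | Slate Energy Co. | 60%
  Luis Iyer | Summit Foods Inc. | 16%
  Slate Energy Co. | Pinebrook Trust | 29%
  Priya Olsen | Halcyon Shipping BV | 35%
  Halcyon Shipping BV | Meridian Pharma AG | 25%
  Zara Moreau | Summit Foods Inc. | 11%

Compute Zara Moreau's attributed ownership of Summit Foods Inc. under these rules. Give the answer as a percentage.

21.476%

By spousal attribution (R1), Zara Moreau is treated as also owning Priya Olsen's interest in Halcyon Shipping BV, giving 21% + 35% = 56%.
By spousal attribution (R1), Zara Moreau is treated as owning Priya Olsen's 60% interest in Slate Energy Co.
Chain via Halcyon Shipping BV → Meridian Pharma AG (R2): 56% × 25% × 45% = 6.3% of Summit Foods Inc.
Direct interest in Summit Foods Inc: 11%.
Chain via Slate Energy Co. → Pinebrook Trust (R2): 60% × 29% × 24% = 4.176% of Summit Foods Inc.
Aggregating (R3): 6.3% + 11% + 4.176% = 21.476%.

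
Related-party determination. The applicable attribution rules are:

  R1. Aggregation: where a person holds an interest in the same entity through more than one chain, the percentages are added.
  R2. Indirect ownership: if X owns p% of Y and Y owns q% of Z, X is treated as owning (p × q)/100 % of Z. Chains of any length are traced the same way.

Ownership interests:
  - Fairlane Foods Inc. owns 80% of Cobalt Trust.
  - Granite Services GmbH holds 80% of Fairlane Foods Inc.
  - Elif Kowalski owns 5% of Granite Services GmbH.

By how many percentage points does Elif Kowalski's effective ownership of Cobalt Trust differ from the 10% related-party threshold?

6.8

Chain via Granite Services GmbH → Fairlane Foods Inc. (R2): 5% × 80% × 80% = 3.2% of Cobalt Trust.
3.2% falls short of the 10% threshold by 6.8 percentage points.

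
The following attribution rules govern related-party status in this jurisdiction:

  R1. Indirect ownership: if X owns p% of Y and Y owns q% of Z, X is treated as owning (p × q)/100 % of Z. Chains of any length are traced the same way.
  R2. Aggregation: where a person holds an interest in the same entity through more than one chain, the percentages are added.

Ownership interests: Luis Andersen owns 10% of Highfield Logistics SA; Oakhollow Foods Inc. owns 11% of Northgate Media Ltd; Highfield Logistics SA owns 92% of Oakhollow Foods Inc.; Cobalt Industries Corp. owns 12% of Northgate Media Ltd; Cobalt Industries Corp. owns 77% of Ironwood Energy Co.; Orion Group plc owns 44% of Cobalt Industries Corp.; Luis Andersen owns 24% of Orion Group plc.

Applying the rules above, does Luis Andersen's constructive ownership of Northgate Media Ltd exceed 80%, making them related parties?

No

Chain via Highfield Logistics SA → Oakhollow Foods Inc. (R1): 10% × 92% × 11% = 1.012% of Northgate Media Ltd.
Chain via Orion Group plc → Cobalt Industries Corp. (R1): 24% × 44% × 12% = 1.2672% of Northgate Media Ltd.
Aggregating (R2): 1.012% + 1.2672% = 2.2792%.
2.2792% does not exceed the 80% threshold, so Luis is not a related party to Northgate Media Ltd.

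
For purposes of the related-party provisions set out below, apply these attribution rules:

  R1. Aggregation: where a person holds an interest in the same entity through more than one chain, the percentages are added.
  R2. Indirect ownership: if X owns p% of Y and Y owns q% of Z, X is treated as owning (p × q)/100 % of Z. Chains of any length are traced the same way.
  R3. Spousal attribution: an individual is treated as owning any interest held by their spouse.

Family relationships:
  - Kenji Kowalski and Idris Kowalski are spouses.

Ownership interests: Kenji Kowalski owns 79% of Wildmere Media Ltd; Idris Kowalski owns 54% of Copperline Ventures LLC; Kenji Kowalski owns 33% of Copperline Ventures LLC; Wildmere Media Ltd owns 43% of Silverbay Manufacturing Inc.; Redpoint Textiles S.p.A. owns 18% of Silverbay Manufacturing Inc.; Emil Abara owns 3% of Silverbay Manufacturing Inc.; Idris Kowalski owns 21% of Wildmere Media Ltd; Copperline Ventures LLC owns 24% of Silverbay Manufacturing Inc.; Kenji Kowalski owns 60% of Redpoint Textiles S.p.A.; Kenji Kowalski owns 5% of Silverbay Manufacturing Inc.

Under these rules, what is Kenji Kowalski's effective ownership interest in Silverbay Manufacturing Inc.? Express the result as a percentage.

By spousal attribution (R3), Kenji Kowalski is treated as also owning Idris Kowalski's interest in Copperline Ventures LLC, giving 33% + 54% = 87%.
By spousal attribution (R3), Kenji Kowalski is treated as also owning Idris Kowalski's interest in Wildmere Media Ltd, giving 79% + 21% = 100%.
Chain via Copperline Ventures LLC (R2): 87% × 24% = 20.88% of Silverbay Manufacturing Inc.
Chain via Redpoint Textiles S.p.A. (R2): 60% × 18% = 10.8% of Silverbay Manufacturing Inc.
Chain via Wildmere Media Ltd (R2): 100% × 43% = 43% of Silverbay Manufacturing Inc.
Direct interest in Silverbay Manufacturing Inc: 5%.
Aggregating (R1): 20.88% + 10.8% + 43% + 5% = 79.68%.

79.68%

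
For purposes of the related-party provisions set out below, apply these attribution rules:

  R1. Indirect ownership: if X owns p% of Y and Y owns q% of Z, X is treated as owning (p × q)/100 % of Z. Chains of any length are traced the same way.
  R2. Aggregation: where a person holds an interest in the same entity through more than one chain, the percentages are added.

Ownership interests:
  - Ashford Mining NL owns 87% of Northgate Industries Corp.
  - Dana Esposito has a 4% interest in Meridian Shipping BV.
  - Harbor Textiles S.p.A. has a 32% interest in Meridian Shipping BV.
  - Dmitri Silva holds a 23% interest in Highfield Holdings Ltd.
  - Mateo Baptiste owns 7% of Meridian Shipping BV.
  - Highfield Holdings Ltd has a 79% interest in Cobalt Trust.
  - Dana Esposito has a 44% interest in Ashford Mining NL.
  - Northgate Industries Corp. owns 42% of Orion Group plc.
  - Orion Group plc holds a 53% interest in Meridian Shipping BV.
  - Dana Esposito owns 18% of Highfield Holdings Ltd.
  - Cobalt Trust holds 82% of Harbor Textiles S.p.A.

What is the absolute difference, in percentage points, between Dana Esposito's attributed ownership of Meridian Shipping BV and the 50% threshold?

33.747544

Chain via Ashford Mining NL → Northgate Industries Corp. → Orion Group plc (R1): 44% × 87% × 42% × 53% = 8.521128% of Meridian Shipping BV.
Chain via Highfield Holdings Ltd → Cobalt Trust → Harbor Textiles S.p.A. (R1): 18% × 79% × 82% × 32% = 3.731328% of Meridian Shipping BV.
Direct interest in Meridian Shipping BV: 4%.
Aggregating (R2): 8.521128% + 3.731328% + 4% = 16.252456%.
16.252456% falls short of the 50% threshold by 33.747544 percentage points.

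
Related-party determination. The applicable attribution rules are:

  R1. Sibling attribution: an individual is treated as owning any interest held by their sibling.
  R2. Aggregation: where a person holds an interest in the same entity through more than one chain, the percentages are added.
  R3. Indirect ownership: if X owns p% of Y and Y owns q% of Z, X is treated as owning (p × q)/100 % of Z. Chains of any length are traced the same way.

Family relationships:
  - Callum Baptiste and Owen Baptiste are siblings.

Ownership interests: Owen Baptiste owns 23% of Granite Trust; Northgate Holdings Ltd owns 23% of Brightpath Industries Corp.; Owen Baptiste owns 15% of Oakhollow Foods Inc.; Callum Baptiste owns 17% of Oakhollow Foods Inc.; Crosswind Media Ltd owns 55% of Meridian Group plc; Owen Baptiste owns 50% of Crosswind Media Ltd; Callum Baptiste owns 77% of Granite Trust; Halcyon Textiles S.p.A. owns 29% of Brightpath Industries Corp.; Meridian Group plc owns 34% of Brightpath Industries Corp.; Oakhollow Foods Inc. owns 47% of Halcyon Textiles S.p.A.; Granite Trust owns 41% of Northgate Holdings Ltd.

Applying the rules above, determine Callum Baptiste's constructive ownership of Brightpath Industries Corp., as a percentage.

By sibling attribution (R1), Callum Baptiste is treated as also owning Owen Baptiste's interest in Oakhollow Foods Inc, giving 17% + 15% = 32%.
By sibling attribution (R1), Callum Baptiste is treated as also owning Owen Baptiste's interest in Granite Trust, giving 77% + 23% = 100%.
By sibling attribution (R1), Callum Baptiste is treated as owning Owen Baptiste's 50% interest in Crosswind Media Ltd.
Chain via Oakhollow Foods Inc. → Halcyon Textiles S.p.A. (R3): 32% × 47% × 29% = 4.3616% of Brightpath Industries Corp.
Chain via Granite Trust → Northgate Holdings Ltd (R3): 100% × 41% × 23% = 9.43% of Brightpath Industries Corp.
Chain via Crosswind Media Ltd → Meridian Group plc (R3): 50% × 55% × 34% = 9.35% of Brightpath Industries Corp.
Aggregating (R2): 4.3616% + 9.43% + 9.35% = 23.1416%.

23.1416%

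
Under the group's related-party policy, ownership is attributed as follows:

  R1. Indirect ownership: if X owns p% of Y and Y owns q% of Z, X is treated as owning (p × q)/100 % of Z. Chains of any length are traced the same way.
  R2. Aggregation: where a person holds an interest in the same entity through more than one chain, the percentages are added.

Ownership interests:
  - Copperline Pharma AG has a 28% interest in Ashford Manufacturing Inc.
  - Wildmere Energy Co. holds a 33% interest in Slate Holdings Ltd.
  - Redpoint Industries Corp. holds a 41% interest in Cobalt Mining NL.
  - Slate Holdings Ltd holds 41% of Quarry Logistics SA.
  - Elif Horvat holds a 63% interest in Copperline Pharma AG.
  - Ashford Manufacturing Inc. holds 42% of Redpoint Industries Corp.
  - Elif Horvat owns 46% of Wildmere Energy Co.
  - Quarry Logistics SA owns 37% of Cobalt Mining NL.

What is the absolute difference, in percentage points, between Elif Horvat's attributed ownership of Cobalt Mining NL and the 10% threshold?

Chain via Wildmere Energy Co. → Slate Holdings Ltd → Quarry Logistics SA (R1): 46% × 33% × 41% × 37% = 2.302806% of Cobalt Mining NL.
Chain via Copperline Pharma AG → Ashford Manufacturing Inc. → Redpoint Industries Corp. (R1): 63% × 28% × 42% × 41% = 3.037608% of Cobalt Mining NL.
Aggregating (R2): 2.302806% + 3.037608% = 5.340414%.
5.340414% falls short of the 10% threshold by 4.659586 percentage points.

4.659586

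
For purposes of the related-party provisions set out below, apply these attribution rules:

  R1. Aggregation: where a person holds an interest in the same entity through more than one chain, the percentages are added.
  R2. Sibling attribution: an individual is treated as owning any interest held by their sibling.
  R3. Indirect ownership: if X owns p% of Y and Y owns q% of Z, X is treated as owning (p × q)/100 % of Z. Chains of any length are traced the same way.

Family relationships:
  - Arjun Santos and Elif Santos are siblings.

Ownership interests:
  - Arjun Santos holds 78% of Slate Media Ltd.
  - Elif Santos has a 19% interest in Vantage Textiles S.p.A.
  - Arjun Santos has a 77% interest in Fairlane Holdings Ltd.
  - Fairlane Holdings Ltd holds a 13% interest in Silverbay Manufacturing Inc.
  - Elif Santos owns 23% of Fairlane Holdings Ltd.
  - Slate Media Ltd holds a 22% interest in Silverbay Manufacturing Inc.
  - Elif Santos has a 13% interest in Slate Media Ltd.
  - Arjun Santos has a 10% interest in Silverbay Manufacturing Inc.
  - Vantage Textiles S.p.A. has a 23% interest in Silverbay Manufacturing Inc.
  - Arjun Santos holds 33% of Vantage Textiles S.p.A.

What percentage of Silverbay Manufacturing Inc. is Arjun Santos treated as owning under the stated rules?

54.98%

By sibling attribution (R2), Arjun Santos is treated as also owning Elif Santos's interest in Vantage Textiles S.p.A, giving 33% + 19% = 52%.
By sibling attribution (R2), Arjun Santos is treated as also owning Elif Santos's interest in Fairlane Holdings Ltd, giving 77% + 23% = 100%.
By sibling attribution (R2), Arjun Santos is treated as also owning Elif Santos's interest in Slate Media Ltd, giving 78% + 13% = 91%.
Chain via Vantage Textiles S.p.A. (R3): 52% × 23% = 11.96% of Silverbay Manufacturing Inc.
Chain via Fairlane Holdings Ltd (R3): 100% × 13% = 13% of Silverbay Manufacturing Inc.
Chain via Slate Media Ltd (R3): 91% × 22% = 20.02% of Silverbay Manufacturing Inc.
Direct interest in Silverbay Manufacturing Inc: 10%.
Aggregating (R1): 11.96% + 13% + 20.02% + 10% = 54.98%.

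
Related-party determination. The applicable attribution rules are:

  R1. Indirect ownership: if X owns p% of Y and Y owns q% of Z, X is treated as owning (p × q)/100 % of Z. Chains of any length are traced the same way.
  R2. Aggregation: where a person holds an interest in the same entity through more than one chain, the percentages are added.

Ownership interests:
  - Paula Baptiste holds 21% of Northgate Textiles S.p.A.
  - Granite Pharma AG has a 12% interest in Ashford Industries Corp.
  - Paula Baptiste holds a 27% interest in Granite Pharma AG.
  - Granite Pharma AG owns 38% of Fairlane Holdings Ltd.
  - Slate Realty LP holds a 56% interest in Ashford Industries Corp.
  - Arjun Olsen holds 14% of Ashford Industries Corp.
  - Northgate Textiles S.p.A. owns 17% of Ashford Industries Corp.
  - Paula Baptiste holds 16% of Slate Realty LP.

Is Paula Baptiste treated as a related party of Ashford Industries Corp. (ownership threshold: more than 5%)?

Chain via Granite Pharma AG (R1): 27% × 12% = 3.24% of Ashford Industries Corp.
Chain via Northgate Textiles S.p.A. (R1): 21% × 17% = 3.57% of Ashford Industries Corp.
Chain via Slate Realty LP (R1): 16% × 56% = 8.96% of Ashford Industries Corp.
Aggregating (R2): 3.24% + 3.57% + 8.96% = 15.77%.
15.77% exceeds the 5% threshold, so Paula is a related party to Ashford Industries Corp.

Yes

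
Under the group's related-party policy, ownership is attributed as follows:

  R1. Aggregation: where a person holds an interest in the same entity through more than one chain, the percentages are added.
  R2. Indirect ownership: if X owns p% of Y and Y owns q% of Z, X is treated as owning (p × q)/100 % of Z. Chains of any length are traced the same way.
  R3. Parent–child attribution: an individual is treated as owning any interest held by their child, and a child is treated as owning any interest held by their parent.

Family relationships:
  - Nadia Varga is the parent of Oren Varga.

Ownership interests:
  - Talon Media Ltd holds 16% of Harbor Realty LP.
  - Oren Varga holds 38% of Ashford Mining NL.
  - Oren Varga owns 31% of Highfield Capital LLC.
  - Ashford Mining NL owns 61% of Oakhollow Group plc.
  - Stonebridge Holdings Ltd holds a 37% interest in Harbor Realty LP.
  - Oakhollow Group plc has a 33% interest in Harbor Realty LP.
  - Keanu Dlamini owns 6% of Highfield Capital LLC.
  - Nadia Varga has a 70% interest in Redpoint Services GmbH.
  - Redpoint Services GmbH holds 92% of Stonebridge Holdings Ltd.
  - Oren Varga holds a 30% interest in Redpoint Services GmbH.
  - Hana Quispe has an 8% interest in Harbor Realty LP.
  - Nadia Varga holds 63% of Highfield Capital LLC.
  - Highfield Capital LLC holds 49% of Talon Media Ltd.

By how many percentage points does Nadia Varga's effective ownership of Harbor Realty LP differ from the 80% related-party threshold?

By parent–child attribution (R3), Nadia Varga is treated as also owning Oren Varga's interest in Redpoint Services GmbH, giving 70% + 30% = 100%.
By parent–child attribution (R3), Nadia Varga is treated as also owning Oren Varga's interest in Highfield Capital LLC, giving 63% + 31% = 94%.
By parent–child attribution (R3), Nadia Varga is treated as owning Oren Varga's 38% interest in Ashford Mining NL.
Chain via Redpoint Services GmbH → Stonebridge Holdings Ltd (R2): 100% × 92% × 37% = 34.04% of Harbor Realty LP.
Chain via Highfield Capital LLC → Talon Media Ltd (R2): 94% × 49% × 16% = 7.3696% of Harbor Realty LP.
Chain via Ashford Mining NL → Oakhollow Group plc (R2): 38% × 61% × 33% = 7.6494% of Harbor Realty LP.
Aggregating (R1): 34.04% + 7.3696% + 7.6494% = 49.059%.
49.059% falls short of the 80% threshold by 30.941 percentage points.

30.941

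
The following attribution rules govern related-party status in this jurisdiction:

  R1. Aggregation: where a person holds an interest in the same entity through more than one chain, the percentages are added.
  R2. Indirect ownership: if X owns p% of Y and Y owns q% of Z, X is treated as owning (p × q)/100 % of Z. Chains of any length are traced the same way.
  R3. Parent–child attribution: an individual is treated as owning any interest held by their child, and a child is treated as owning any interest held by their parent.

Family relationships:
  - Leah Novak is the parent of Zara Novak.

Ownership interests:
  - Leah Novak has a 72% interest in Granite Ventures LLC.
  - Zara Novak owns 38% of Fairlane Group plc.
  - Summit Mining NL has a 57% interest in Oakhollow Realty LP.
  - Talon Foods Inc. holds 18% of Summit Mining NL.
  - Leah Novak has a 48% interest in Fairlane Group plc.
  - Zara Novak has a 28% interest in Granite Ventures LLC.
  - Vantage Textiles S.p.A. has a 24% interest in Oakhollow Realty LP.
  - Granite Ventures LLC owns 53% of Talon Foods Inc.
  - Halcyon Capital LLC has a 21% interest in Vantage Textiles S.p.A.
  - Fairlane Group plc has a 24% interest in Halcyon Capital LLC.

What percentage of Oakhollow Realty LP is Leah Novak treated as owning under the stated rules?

By parent–child attribution (R3), Leah Novak is treated as also owning Zara Novak's interest in Fairlane Group plc, giving 48% + 38% = 86%.
By parent–child attribution (R3), Leah Novak is treated as also owning Zara Novak's interest in Granite Ventures LLC, giving 72% + 28% = 100%.
Chain via Fairlane Group plc → Halcyon Capital LLC → Vantage Textiles S.p.A. (R2): 86% × 24% × 21% × 24% = 1.040256% of Oakhollow Realty LP.
Chain via Granite Ventures LLC → Talon Foods Inc. → Summit Mining NL (R2): 100% × 53% × 18% × 57% = 5.4378% of Oakhollow Realty LP.
Aggregating (R1): 1.040256% + 5.4378% = 6.478056%.

6.478056%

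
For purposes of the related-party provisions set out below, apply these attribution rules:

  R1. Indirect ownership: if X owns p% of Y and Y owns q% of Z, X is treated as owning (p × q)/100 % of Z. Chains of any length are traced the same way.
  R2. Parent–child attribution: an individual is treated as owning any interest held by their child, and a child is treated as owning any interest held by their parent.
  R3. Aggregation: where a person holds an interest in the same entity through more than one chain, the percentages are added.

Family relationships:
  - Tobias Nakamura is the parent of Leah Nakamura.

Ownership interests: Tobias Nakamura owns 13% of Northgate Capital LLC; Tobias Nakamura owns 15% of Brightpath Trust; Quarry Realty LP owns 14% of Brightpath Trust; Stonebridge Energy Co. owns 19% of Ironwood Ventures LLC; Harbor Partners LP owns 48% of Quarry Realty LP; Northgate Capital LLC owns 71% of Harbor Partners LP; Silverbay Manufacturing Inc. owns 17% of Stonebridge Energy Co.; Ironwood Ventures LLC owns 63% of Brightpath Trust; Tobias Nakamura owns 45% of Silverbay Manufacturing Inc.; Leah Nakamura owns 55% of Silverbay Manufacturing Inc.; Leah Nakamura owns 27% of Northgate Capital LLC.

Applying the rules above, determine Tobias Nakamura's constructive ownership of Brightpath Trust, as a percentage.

By parent–child attribution (R2), Tobias Nakamura is treated as also owning Leah Nakamura's interest in Northgate Capital LLC, giving 13% + 27% = 40%.
By parent–child attribution (R2), Tobias Nakamura is treated as also owning Leah Nakamura's interest in Silverbay Manufacturing Inc, giving 45% + 55% = 100%.
Chain via Northgate Capital LLC → Harbor Partners LP → Quarry Realty LP (R1): 40% × 71% × 48% × 14% = 1.90848% of Brightpath Trust.
Chain via Silverbay Manufacturing Inc. → Stonebridge Energy Co. → Ironwood Ventures LLC (R1): 100% × 17% × 19% × 63% = 2.0349% of Brightpath Trust.
Direct interest in Brightpath Trust: 15%.
Aggregating (R3): 1.90848% + 2.0349% + 15% = 18.94338%.

18.94338%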